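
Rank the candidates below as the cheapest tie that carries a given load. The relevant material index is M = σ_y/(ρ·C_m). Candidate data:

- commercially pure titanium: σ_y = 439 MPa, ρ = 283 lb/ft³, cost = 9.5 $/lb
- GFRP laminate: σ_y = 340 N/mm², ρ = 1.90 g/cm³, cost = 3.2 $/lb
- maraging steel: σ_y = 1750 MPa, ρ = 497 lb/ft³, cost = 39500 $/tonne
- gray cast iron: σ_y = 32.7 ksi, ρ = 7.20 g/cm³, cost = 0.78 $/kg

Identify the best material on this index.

In SI units:
  commercially pure titanium: σ_y = 439.0 MPa, ρ = 4533 kg/m³, cost = 20.94 $/kg
  GFRP laminate: σ_y = 340.0 MPa, ρ = 1900 kg/m³, cost = 7.055 $/kg
  maraging steel: σ_y = 1750 MPa, ρ = 7961 kg/m³, cost = 39.50 $/kg
  gray cast iron: σ_y = 225.5 MPa, ρ = 7200 kg/m³, cost = 0.7800 $/kg
  gray cast iron: M = 40.1 kN·m per $
  GFRP laminate: M = 25.4 kN·m per $
  maraging steel: M = 5.56 kN·m per $
  commercially pure titanium: M = 4.62 kN·m per $
Gray cast iron ranks first.

gray cast iron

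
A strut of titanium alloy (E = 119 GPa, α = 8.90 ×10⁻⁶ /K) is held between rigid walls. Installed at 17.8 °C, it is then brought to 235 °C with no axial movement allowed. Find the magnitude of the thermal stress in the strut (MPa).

230 MPa

ΔT = 217.2 K. Constrained thermal stress σ = E·α·ΔT = 119.0×10³ MPa × 8.90×10⁻⁶ × 217.2 = 230 MPa (compressive).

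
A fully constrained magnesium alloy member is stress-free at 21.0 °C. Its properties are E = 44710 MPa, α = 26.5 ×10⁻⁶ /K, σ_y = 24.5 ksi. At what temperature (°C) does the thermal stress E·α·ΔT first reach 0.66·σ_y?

E = 44710 MPa = 44.71 GPa.
σ_y = 24.5 ksi = 168.9 MPa.
E·α·ΔT = 111.5 MPa ⇒ ΔT = 111.5 / (44.71×10³ × 26.5×10⁻⁶) = 94.10 K.
T = 21.0 + 94.10 = 115.1 °C.

115 °C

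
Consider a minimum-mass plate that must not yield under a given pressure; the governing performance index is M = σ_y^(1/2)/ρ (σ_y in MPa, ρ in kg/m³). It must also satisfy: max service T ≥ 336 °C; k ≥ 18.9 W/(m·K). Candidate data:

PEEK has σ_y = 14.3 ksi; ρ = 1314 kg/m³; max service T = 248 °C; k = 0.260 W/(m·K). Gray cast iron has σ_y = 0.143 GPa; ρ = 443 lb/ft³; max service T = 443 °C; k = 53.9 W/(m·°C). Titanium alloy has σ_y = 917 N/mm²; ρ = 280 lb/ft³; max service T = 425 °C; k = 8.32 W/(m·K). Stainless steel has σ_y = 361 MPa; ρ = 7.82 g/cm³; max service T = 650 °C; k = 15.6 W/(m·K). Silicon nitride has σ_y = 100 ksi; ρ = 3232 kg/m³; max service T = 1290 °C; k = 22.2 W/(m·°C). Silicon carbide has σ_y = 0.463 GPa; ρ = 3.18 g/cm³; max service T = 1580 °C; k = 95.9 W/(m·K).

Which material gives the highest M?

Screen on constraints: max service T ≥ 336 °C; k ≥ 18.9 W/(m·K). Survivors: gray cast iron, silicon nitride, silicon carbide.
After converting to SI:
  gray cast iron: σ_y = 143.0 MPa, ρ = 7096 kg/m³
  silicon nitride: σ_y = 689.5 MPa, ρ = 3232 kg/m³
  silicon carbide: σ_y = 463.0 MPa, ρ = 3180 kg/m³
  silicon nitride: M = 8.12×10⁻³
  silicon carbide: M = 6.77×10⁻³
  gray cast iron: M = 1.69×10⁻³
Highest index: silicon nitride.

silicon nitride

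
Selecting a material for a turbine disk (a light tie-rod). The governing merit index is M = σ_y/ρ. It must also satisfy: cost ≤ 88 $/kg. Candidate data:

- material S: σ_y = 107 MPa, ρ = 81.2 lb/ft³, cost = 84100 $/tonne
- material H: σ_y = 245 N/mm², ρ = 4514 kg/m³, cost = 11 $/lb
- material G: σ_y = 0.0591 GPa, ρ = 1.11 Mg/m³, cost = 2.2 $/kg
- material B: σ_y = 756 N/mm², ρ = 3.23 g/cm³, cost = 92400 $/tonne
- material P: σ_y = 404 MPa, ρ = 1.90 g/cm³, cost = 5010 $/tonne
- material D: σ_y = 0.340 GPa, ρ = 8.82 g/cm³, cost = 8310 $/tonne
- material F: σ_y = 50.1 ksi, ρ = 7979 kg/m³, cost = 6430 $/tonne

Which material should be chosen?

material P

Screen on constraints: cost ≤ 88 $/kg. Survivors: material S, material H, material G, material P, material D, material F.
Normalizing units and computing the index:
  material S: σ_y = 107.0 MPa, ρ = 1301 kg/m³
  material H: σ_y = 245.0 MPa, ρ = 4514 kg/m³
  material G: σ_y = 59.10 MPa, ρ = 1110 kg/m³
  material P: σ_y = 404.0 MPa, ρ = 1900 kg/m³
  material D: σ_y = 340.0 MPa, ρ = 8820 kg/m³
  material F: σ_y = 345.4 MPa, ρ = 7979 kg/m³
  material P: M = 213 kN·m/kg
  material S: M = 82.3 kN·m/kg
  material H: M = 54.3 kN·m/kg
  material G: M = 53.2 kN·m/kg
  material F: M = 43.3 kN·m/kg
  material D: M = 38.5 kN·m/kg
Material P ranks first.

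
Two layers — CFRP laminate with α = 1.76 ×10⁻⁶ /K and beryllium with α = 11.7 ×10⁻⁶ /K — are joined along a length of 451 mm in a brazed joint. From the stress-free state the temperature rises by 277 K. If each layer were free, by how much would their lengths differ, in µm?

1240 µm

Δα = |1.76 − 11.7|×10⁻⁶/K = 9.94×10⁻⁶/K.
ΔL_mismatch = Δα·L·ΔT = 9.94×10⁻⁶ × 451.0 mm × 277.0 K = 1240 µm.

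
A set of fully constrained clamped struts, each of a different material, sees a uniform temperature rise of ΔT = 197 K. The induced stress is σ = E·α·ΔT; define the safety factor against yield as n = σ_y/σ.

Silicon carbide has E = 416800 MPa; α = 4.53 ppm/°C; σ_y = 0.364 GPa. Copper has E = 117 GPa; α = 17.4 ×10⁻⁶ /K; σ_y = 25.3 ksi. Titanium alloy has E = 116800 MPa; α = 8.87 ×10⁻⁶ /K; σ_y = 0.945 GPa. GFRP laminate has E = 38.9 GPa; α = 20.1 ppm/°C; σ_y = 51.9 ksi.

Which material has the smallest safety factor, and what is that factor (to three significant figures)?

copper, n = 0.435

Per material, after unit conversion:
  silicon carbide: E = 416.8, α = 4.53, σ_y = 364.0 → σ = 372 MPa, n = 0.979
  copper: E = 117.0, α = 17.4, σ_y = 174.4 → σ = 401 MPa, n = 0.435
  titanium alloy: E = 116.8, α = 8.87, σ_y = 945.0 → σ = 204 MPa, n = 4.63
  GFRP laminate: E = 38.90, α = 20.1, σ_y = 357.8 → σ = 154 MPa, n = 2.32
Copper has the lowest safety factor, n = 0.435.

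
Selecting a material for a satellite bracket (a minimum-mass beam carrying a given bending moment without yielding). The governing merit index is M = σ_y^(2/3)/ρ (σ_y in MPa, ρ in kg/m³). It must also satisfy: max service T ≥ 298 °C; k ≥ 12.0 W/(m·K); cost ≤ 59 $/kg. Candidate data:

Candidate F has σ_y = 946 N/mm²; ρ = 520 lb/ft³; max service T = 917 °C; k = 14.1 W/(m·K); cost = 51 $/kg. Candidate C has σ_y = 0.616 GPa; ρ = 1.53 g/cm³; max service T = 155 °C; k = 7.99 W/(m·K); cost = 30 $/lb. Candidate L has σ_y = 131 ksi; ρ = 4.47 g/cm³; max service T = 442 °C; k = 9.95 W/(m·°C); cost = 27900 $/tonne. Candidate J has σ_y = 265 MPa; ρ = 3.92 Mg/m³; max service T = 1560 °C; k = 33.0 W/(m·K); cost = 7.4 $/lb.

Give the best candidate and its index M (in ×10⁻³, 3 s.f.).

candidate F, M = 11.6×10⁻³

Screen on constraints: max service T ≥ 298 °C; k ≥ 12.0 W/(m·K); cost ≤ 59 $/kg. Survivors: candidate F, candidate J.
In SI units:
  candidate F: σ_y = 946.0 MPa, ρ = 8330 kg/m³
  candidate J: σ_y = 265.0 MPa, ρ = 3920 kg/m³
  candidate F: M = 11.6×10⁻³
  candidate J: M = 10.5×10⁻³
Candidate F has the largest M.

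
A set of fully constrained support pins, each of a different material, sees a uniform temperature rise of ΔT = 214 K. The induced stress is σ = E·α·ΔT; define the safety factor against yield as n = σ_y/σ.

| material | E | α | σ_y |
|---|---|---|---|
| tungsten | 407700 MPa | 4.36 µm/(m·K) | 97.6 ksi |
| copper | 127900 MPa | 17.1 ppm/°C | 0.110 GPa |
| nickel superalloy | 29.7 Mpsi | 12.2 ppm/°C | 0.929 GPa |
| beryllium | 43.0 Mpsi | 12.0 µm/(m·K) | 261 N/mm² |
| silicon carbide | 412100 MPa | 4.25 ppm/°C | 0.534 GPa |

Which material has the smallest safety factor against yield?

copper

Per material, after unit conversion:
  tungsten: E = 407.7, α = 4.36, σ_y = 672.9 → σ = 380 MPa, n = 1.77
  copper: E = 127.9, α = 17.1, σ_y = 110.0 → σ = 468 MPa, n = 0.235
  nickel superalloy: E = 204.8, α = 12.2, σ_y = 929.0 → σ = 535 MPa, n = 1.74
  beryllium: E = 296.5, α = 12.0, σ_y = 261.0 → σ = 761 MPa, n = 0.343
  silicon carbide: E = 412.1, α = 4.25, σ_y = 534.0 → σ = 375 MPa, n = 1.42
The minimum is copper at n = 0.235.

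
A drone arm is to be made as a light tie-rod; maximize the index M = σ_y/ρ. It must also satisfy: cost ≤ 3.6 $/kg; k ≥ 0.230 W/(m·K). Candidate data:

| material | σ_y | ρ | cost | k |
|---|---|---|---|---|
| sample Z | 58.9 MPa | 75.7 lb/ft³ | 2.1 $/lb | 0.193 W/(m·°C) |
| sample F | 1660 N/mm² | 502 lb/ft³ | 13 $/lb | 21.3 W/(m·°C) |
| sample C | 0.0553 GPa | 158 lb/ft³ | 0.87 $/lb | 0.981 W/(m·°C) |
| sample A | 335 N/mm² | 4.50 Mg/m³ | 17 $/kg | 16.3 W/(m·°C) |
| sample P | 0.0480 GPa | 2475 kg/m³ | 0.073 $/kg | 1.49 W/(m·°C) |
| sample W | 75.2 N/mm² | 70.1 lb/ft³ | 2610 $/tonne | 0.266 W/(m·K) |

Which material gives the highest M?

sample W

Screen on constraints: cost ≤ 3.6 $/kg; k ≥ 0.230 W/(m·K). Survivors: sample C, sample P, sample W.
Normalizing units and computing the index:
  sample C: σ_y = 55.30 MPa, ρ = 2531 kg/m³
  sample P: σ_y = 48.00 MPa, ρ = 2475 kg/m³
  sample W: σ_y = 75.20 MPa, ρ = 1123 kg/m³
  sample W: M = 67.0 kN·m/kg
  sample C: M = 21.8 kN·m/kg
  sample P: M = 19.4 kN·m/kg
The maximum is for sample W.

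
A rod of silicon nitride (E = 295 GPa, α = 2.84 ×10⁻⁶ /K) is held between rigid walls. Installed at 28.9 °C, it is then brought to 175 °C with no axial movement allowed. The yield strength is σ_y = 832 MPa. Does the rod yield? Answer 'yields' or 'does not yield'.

ΔT = 146.1 K. Constrained thermal stress σ = E·α·ΔT = 295.0×10³ MPa × 2.84×10⁻⁶ × 146.1 = 122 MPa (compressive).
Compare to σ_y = 832 MPa: σ < σ_y, so it does not yield.

does not yield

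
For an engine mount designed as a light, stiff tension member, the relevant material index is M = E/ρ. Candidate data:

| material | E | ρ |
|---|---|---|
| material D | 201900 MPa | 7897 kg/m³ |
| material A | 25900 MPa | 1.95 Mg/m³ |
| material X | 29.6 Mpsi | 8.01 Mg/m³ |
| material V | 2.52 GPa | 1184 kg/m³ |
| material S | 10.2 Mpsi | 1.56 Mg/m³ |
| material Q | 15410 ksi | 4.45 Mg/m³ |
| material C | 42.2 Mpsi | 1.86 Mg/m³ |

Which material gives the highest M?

Putting every candidate on a common basis:
  material D: E = 201.9 GPa, ρ = 7897 kg/m³
  material A: E = 25.90 GPa, ρ = 1950 kg/m³
  material X: E = 204.1 GPa, ρ = 8010 kg/m³
  material V: E = 2.520 GPa, ρ = 1184 kg/m³
  material S: E = 70.33 GPa, ρ = 1560 kg/m³
  material Q: E = 106.2 GPa, ρ = 4450 kg/m³
  material C: E = 291.0 GPa, ρ = 1860 kg/m³
  material C: M = 156 MN·m/kg
  material S: M = 45.1 MN·m/kg
  material D: M = 25.6 MN·m/kg
  material X: M = 25.5 MN·m/kg
  material Q: M = 23.9 MN·m/kg
  material A: M = 13.3 MN·m/kg
  material V: M = 2.13 MN·m/kg
Material C ranks first.

material C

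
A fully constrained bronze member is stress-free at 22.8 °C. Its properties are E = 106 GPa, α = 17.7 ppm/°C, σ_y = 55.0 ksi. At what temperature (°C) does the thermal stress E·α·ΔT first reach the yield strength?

σ_y = 55.0 ksi = 379.2 MPa.
E·α·ΔT = 379.2 MPa ⇒ ΔT = 379.2 / (106.0×10³ × 17.7×10⁻⁶) = 202.1 K.
T = 22.8 + 202.1 = 224.9 °C.

225 °C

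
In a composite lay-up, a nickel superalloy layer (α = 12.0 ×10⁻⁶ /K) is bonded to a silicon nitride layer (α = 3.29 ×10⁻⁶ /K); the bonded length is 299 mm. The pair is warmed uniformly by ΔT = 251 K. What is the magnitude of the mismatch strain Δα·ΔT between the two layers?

Δα = |12.0 − 3.29|×10⁻⁶/K = 8.71×10⁻⁶/K.
Mismatch strain = Δα·ΔT = 8.71×10⁻⁶ × 251.0 = 2.19×10⁻³.

2.19×10⁻³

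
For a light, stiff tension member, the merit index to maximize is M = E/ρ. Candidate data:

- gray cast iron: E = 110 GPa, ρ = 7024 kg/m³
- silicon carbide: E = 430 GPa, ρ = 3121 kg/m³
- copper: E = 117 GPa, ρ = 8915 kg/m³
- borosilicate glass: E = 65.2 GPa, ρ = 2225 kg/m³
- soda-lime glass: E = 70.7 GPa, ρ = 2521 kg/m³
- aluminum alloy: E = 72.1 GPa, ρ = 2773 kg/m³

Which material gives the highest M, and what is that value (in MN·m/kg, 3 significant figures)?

silicon carbide, M = 138 MN·m/kg

Evaluate M for each candidate:
  silicon carbide: M = 138 MN·m/kg
  borosilicate glass: M = 29.3 MN·m/kg
  soda-lime glass: M = 28.0 MN·m/kg
  aluminum alloy: M = 26.0 MN·m/kg
  gray cast iron: M = 15.7 MN·m/kg
  copper: M = 13.1 MN·m/kg
Highest index: silicon carbide.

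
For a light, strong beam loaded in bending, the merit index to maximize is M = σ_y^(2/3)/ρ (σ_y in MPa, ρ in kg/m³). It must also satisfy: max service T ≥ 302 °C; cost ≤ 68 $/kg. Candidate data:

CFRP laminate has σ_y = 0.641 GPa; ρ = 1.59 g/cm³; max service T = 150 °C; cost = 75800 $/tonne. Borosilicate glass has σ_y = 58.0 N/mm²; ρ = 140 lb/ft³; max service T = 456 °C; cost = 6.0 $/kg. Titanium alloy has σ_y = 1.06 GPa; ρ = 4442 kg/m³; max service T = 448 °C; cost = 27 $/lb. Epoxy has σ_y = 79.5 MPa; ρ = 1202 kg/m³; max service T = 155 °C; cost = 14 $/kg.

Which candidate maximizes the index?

titanium alloy

Screen on constraints: max service T ≥ 302 °C; cost ≤ 68 $/kg. Survivors: borosilicate glass, titanium alloy.
Putting every candidate on a common basis:
  borosilicate glass: σ_y = 58.00 MPa, ρ = 2243 kg/m³
  titanium alloy: σ_y = 1060 MPa, ρ = 4442 kg/m³
  titanium alloy: M = 23.4×10⁻³
  borosilicate glass: M = 6.68×10⁻³
The maximum is for titanium alloy.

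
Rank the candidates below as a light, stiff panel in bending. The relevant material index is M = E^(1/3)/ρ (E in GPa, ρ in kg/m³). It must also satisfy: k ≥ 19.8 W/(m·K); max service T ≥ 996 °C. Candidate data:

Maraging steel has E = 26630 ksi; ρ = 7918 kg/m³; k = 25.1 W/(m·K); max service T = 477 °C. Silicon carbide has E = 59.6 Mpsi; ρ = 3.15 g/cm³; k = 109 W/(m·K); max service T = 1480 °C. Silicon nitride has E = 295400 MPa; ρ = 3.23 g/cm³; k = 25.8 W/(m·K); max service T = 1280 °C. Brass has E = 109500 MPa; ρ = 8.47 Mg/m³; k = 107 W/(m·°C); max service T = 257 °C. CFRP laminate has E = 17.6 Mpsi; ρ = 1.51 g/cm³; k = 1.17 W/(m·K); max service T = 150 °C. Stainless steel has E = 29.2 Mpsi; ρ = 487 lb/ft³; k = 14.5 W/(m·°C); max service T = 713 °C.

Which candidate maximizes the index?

Screen on constraints: k ≥ 19.8 W/(m·K); max service T ≥ 996 °C. Survivors: silicon carbide, silicon nitride.
Putting every candidate on a common basis:
  silicon carbide: E = 410.9 GPa, ρ = 3150 kg/m³
  silicon nitride: E = 295.4 GPa, ρ = 3230 kg/m³
  silicon carbide: M = 2.36×10⁻³
  silicon nitride: M = 2.06×10⁻³
Highest index: silicon carbide.

silicon carbide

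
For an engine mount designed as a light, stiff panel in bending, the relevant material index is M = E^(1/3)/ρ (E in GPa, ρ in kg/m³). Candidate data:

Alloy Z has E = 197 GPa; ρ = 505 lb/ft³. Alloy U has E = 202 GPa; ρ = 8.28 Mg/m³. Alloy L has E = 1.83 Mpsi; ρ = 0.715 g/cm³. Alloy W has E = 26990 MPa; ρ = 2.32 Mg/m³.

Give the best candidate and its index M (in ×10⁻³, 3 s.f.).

alloy L, M = 3.26×10⁻³

After converting to SI:
  alloy Z: E = 197.0 GPa, ρ = 8089 kg/m³
  alloy U: E = 202.0 GPa, ρ = 8280 kg/m³
  alloy L: E = 12.62 GPa, ρ = 715.0 kg/m³
  alloy W: E = 26.99 GPa, ρ = 2320 kg/m³
  alloy L: M = 3.26×10⁻³
  alloy W: M = 1.29×10⁻³
  alloy Z: M = 0.719×10⁻³
  alloy U: M = 0.709×10⁻³
Alloy L has the largest M.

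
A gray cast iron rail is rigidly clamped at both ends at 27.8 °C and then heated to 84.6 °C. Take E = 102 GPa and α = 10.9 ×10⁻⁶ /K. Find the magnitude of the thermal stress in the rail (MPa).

63.2 MPa

ΔT = 56.80 K. Constrained thermal stress σ = E·α·ΔT = 102.0×10³ MPa × 10.9×10⁻⁶ × 56.80 = 63.2 MPa (compressive).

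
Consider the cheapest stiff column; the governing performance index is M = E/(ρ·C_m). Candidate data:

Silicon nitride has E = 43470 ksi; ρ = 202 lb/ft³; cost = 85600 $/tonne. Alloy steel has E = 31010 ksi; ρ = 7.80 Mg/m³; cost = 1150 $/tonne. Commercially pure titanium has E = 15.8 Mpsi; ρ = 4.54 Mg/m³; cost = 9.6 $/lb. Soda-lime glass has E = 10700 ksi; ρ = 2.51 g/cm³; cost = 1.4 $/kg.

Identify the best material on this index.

In SI units:
  silicon nitride: E = 299.7 GPa, ρ = 3236 kg/m³, cost = 85.60 $/kg
  alloy steel: E = 213.8 GPa, ρ = 7800 kg/m³, cost = 1.150 $/kg
  commercially pure titanium: E = 108.9 GPa, ρ = 4540 kg/m³, cost = 21.16 $/kg
  soda-lime glass: E = 73.77 GPa, ρ = 2510 kg/m³, cost = 1.400 $/kg
  alloy steel: M = 23.8 MN·m per $
  soda-lime glass: M = 21.0 MN·m per $
  commercially pure titanium: M = 1.13 MN·m per $
  silicon nitride: M = 1.08 MN·m per $
Highest index: alloy steel.

alloy steel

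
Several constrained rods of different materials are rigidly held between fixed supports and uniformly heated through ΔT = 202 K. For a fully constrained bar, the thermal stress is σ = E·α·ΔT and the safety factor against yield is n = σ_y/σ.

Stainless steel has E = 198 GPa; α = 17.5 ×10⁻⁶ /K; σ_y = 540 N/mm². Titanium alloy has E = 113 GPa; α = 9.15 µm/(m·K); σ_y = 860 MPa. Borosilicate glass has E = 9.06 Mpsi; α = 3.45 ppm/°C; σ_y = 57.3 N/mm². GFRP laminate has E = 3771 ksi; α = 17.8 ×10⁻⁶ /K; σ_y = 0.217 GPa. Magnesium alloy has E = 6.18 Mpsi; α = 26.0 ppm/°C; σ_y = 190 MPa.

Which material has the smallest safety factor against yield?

Converting E to GPa, α to ×10⁻⁶/K, σ_y to MPa, then σ and n for each:
  stainless steel: E = 198.0, α = 17.5, σ_y = 540.0 → σ = 700 MPa, n = 0.772
  titanium alloy: E = 113.0, α = 9.15, σ_y = 860.0 → σ = 209 MPa, n = 4.12
  borosilicate glass: E = 62.47, α = 3.45, σ_y = 57.30 → σ = 43.5 MPa, n = 1.32
  GFRP laminate: E = 26.00, α = 17.8, σ_y = 217.0 → σ = 93.5 MPa, n = 2.32
  magnesium alloy: E = 42.61, α = 26.0, σ_y = 190.0 → σ = 224 MPa, n = 0.849
Smallest n: stainless steel with n = 0.772.

stainless steel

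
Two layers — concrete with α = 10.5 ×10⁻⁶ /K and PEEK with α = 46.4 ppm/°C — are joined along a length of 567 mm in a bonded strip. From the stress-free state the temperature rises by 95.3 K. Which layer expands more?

α(concrete) = 10.5×10⁻⁶/K vs α(PEEK) = 46.4×10⁻⁶/K.
Higher α expands more for the same ΔT: PEEK.

PEEK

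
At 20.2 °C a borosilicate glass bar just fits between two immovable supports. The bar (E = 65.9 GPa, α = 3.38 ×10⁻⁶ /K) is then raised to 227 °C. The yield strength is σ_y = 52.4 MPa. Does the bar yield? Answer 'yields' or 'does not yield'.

ΔT = 206.8 K. Constrained thermal stress σ = E·α·ΔT = 65.90×10³ MPa × 3.38×10⁻⁶ × 206.8 = 46.1 MPa (compressive).
Compare to σ_y = 52.4 MPa: σ < σ_y, so it does not yield.

does not yield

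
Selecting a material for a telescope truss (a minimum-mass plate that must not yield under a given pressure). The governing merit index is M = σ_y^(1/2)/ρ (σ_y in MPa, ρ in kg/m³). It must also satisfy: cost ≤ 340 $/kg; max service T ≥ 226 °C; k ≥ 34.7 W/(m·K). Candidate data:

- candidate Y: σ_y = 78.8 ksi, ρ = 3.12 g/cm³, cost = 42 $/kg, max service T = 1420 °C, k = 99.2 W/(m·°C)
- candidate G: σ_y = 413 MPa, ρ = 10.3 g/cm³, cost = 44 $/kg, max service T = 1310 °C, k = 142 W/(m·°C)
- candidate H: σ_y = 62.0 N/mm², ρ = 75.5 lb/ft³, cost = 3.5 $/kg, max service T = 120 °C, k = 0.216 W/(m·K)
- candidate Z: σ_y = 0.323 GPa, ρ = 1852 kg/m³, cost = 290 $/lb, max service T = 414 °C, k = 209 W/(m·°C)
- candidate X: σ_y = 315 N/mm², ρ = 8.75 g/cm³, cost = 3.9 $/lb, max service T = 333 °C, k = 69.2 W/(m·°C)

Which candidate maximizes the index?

Screen on constraints: cost ≤ 340 $/kg; max service T ≥ 226 °C; k ≥ 34.7 W/(m·K). Survivors: candidate Y, candidate G, candidate X.
Convert each candidate to consistent units, then evaluate M:
  candidate Y: σ_y = 543.3 MPa, ρ = 3120 kg/m³
  candidate G: σ_y = 413.0 MPa, ρ = 10300 kg/m³
  candidate X: σ_y = 315.0 MPa, ρ = 8750 kg/m³
  candidate Y: M = 7.47×10⁻³
  candidate X: M = 2.03×10⁻³
  candidate G: M = 1.97×10⁻³
Candidate Y has the largest M.

candidate Y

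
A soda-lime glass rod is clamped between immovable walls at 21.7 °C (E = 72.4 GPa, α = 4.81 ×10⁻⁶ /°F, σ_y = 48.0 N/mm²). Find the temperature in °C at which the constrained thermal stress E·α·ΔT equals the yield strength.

98.3 °C

α = 4.81×10⁻⁶/°F × 9/5 = 8.66×10⁻⁶/K.
σ_y = 48.0 N/mm² = 48.00 MPa.
E·α·ΔT = 48.00 MPa ⇒ ΔT = 48.00 / (72.40×10³ × 8.66×10⁻⁶) = 76.57 K.
T = 21.7 + 76.57 = 98.27 °C.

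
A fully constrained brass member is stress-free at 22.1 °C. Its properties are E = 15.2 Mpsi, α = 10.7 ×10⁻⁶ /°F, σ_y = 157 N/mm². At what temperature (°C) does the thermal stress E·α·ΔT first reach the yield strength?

99.9 °C

E = 15.2 Mpsi = 104.8 GPa.
α = 10.7×10⁻⁶/°F × 9/5 = 19.3×10⁻⁶/K.
σ_y = 157 N/mm² = 157.0 MPa.
E·α·ΔT = 157.0 MPa ⇒ ΔT = 157.0 / (104.8×10³ × 19.3×10⁻⁶) = 77.78 K.
T = 22.1 + 77.78 = 99.88 °C.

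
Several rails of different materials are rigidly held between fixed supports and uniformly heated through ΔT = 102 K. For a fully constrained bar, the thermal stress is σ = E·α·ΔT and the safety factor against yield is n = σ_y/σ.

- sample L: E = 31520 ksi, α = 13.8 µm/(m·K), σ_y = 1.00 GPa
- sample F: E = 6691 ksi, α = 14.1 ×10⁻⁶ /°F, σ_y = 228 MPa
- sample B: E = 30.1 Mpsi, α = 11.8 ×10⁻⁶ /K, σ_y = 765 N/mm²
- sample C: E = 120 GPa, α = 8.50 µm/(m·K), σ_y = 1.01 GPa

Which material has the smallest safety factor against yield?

sample F

With everything in SI (GPa, ×10⁻⁶/K, MPa):
  sample L: E = 217.3, α = 13.8, σ_y = 1000 → σ = 306 MPa, n = 3.27
  sample F: E = 46.13, α = 25.4, σ_y = 228.0 → σ = 119 MPa, n = 1.91
  sample B: E = 207.5, α = 11.8, σ_y = 765.0 → σ = 250 MPa, n = 3.06
  sample C: E = 120.0, α = 8.50, σ_y = 1010 → σ = 104 MPa, n = 9.71
Smallest n: sample F with n = 1.91.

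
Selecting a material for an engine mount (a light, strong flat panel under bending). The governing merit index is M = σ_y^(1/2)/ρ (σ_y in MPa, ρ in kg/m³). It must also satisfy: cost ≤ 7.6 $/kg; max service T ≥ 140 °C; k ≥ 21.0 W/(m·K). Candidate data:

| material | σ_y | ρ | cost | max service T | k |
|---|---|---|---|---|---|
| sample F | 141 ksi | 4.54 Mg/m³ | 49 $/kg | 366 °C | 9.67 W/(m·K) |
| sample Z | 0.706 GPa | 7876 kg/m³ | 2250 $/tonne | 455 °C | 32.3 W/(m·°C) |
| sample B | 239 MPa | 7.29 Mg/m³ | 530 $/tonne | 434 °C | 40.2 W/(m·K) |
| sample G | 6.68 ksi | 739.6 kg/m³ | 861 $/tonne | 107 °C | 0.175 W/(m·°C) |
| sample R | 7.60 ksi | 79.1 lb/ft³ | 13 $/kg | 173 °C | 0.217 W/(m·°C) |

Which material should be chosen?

Screen on constraints: cost ≤ 7.6 $/kg; max service T ≥ 140 °C; k ≥ 21.0 W/(m·K). Survivors: sample Z, sample B.
In SI units:
  sample Z: σ_y = 706.0 MPa, ρ = 7876 kg/m³
  sample B: σ_y = 239.0 MPa, ρ = 7290 kg/m³
  sample Z: M = 3.37×10⁻³
  sample B: M = 2.12×10⁻³
Sample Z ranks first.

sample Z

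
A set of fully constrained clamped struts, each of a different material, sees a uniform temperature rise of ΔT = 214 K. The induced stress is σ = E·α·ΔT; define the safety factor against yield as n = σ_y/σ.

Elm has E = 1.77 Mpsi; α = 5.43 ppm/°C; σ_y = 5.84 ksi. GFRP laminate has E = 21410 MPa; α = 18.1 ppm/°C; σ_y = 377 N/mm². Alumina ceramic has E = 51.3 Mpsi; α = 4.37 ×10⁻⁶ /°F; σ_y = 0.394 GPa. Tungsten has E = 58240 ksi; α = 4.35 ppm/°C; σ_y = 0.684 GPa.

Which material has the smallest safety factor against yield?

alumina ceramic

Converting E to GPa, α to ×10⁻⁶/K, σ_y to MPa, then σ and n for each:
  elm: E = 12.20, α = 5.43, σ_y = 40.27 → σ = 14.2 MPa, n = 2.84
  GFRP laminate: E = 21.41, α = 18.1, σ_y = 377.0 → σ = 82.9 MPa, n = 4.55
  alumina ceramic: E = 353.7, α = 7.87, σ_y = 394.0 → σ = 595 MPa, n = 0.662
  tungsten: E = 401.6, α = 4.35, σ_y = 684.0 → σ = 374 MPa, n = 1.83
The minimum is alumina ceramic at n = 0.662.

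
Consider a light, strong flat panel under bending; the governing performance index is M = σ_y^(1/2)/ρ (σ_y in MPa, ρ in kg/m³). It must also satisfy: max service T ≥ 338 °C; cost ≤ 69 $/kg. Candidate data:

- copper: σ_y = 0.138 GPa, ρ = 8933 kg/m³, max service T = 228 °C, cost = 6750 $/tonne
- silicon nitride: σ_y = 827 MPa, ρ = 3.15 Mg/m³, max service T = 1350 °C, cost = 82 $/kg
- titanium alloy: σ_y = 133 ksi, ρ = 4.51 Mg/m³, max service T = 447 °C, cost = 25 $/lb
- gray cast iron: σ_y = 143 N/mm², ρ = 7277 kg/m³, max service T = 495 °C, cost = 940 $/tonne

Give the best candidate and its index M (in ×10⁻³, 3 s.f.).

titanium alloy, M = 6.71×10⁻³

Screen on constraints: max service T ≥ 338 °C; cost ≤ 69 $/kg. Survivors: titanium alloy, gray cast iron.
In SI units:
  titanium alloy: σ_y = 917.0 MPa, ρ = 4510 kg/m³
  gray cast iron: σ_y = 143.0 MPa, ρ = 7277 kg/m³
  titanium alloy: M = 6.71×10⁻³
  gray cast iron: M = 1.64×10⁻³
Titanium alloy ranks first.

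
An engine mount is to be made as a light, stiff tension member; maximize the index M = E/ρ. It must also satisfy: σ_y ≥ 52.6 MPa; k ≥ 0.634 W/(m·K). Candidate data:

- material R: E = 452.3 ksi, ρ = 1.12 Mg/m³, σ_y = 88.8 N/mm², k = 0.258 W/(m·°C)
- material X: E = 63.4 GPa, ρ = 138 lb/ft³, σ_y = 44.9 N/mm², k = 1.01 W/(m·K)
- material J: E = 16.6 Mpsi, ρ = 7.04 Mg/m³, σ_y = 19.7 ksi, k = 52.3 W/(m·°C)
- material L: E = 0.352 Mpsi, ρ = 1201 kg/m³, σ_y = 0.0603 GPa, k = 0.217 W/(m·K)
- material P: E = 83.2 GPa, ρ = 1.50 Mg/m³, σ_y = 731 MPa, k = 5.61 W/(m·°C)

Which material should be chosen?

material P

Screen on constraints: σ_y ≥ 52.6 MPa; k ≥ 0.634 W/(m·K). Survivors: material J, material P.
Convert each candidate to consistent units, then evaluate M:
  material J: E = 114.5 GPa, ρ = 7040 kg/m³
  material P: E = 83.20 GPa, ρ = 1500 kg/m³
  material P: M = 55.5 MN·m/kg
  material J: M = 16.3 MN·m/kg
Highest index: material P.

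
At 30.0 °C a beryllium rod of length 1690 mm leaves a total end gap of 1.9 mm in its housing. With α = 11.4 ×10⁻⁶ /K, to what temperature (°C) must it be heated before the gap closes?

α·L₀·ΔT = 1.9 mm ⇒ ΔT = 1.9 / (11.4×10⁻⁶ × 1690.0) = 98.62 K.
T = 30.0 + 98.62 = 128.6 °C.

129 °C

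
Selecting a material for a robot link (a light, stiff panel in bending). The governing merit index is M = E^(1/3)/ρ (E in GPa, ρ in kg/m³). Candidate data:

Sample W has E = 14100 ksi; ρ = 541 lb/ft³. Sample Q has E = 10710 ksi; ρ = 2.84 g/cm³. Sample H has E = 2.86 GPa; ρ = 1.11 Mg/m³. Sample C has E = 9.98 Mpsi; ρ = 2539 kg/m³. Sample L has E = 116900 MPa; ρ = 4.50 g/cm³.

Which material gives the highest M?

sample C

Putting every candidate on a common basis:
  sample W: E = 97.22 GPa, ρ = 8666 kg/m³
  sample Q: E = 73.84 GPa, ρ = 2840 kg/m³
  sample H: E = 2.860 GPa, ρ = 1110 kg/m³
  sample C: E = 68.81 GPa, ρ = 2539 kg/m³
  sample L: E = 116.9 GPa, ρ = 4500 kg/m³
  sample C: M = 1.61×10⁻³
  sample Q: M = 1.48×10⁻³
  sample H: M = 1.28×10⁻³
  sample L: M = 1.09×10⁻³
  sample W: M = 0.531×10⁻³
Sample C ranks first.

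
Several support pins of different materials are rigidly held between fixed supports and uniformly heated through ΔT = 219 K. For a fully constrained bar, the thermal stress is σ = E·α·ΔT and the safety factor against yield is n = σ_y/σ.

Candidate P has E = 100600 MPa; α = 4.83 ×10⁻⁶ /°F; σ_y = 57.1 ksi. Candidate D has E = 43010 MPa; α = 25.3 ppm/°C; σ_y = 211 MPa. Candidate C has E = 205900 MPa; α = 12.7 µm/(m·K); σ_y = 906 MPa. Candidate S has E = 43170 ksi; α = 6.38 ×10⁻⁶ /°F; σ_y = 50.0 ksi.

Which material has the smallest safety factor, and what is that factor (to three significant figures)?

candidate S, n = 0.461

Converting E to GPa, α to ×10⁻⁶/K, σ_y to MPa, then σ and n for each:
  candidate P: E = 100.6, α = 8.69, σ_y = 393.7 → σ = 192 MPa, n = 2.06
  candidate D: E = 43.01, α = 25.3, σ_y = 211.0 → σ = 238 MPa, n = 0.885
  candidate C: E = 205.9, α = 12.7, σ_y = 906.0 → σ = 573 MPa, n = 1.58
  candidate S: E = 297.6, α = 11.5, σ_y = 344.7 → σ = 749 MPa, n = 0.461
The minimum is candidate S at n = 0.461.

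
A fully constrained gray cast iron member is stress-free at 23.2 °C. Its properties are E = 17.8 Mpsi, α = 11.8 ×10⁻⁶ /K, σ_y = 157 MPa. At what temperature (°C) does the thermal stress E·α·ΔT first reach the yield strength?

132 °C

E = 17.8 Mpsi = 122.7 GPa.
E·α·ΔT = 157.0 MPa ⇒ ΔT = 157.0 / (122.7×10³ × 11.8×10⁻⁶) = 108.4 K.
T = 23.2 + 108.4 = 131.6 °C.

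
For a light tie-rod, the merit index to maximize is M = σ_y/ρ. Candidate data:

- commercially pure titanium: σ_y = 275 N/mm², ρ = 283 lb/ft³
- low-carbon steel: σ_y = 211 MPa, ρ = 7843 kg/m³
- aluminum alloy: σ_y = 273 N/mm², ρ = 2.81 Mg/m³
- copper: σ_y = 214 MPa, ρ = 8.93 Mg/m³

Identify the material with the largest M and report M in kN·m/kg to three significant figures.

aluminum alloy, M = 97.2 kN·m/kg

Convert each candidate to consistent units, then evaluate M:
  commercially pure titanium: σ_y = 275.0 MPa, ρ = 4533 kg/m³
  low-carbon steel: σ_y = 211.0 MPa, ρ = 7843 kg/m³
  aluminum alloy: σ_y = 273.0 MPa, ρ = 2810 kg/m³
  copper: σ_y = 214.0 MPa, ρ = 8930 kg/m³
  aluminum alloy: M = 97.2 kN·m/kg
  commercially pure titanium: M = 60.7 kN·m/kg
  low-carbon steel: M = 26.9 kN·m/kg
  copper: M = 24.0 kN·m/kg
Aluminum alloy ranks first.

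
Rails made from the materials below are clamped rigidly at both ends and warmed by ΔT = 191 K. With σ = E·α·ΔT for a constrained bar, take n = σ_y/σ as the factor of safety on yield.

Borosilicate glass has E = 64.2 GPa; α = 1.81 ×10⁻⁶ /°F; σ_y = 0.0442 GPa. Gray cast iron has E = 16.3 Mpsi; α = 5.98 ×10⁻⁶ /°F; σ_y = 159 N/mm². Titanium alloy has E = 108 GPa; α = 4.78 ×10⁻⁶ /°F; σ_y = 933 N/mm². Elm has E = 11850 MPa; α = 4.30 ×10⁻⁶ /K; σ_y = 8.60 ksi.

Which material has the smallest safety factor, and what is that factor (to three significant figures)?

With everything in SI (GPa, ×10⁻⁶/K, MPa):
  borosilicate glass: E = 64.20, α = 3.26, σ_y = 44.20 → σ = 40.0 MPa, n = 1.11
  gray cast iron: E = 112.4, α = 10.8, σ_y = 159.0 → σ = 231 MPa, n = 0.688
  titanium alloy: E = 108.0, α = 8.60, σ_y = 933.0 → σ = 177 MPa, n = 5.26
  elm: E = 11.85, α = 4.30, σ_y = 59.29 → σ = 9.73 MPa, n = 6.09
The minimum is gray cast iron at n = 0.688.

gray cast iron, n = 0.688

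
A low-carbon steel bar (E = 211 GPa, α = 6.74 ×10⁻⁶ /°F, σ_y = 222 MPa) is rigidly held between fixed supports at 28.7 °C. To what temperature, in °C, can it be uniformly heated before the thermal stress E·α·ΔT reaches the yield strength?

115 °C

α = 6.74×10⁻⁶/°F × 9/5 = 12.1×10⁻⁶/K.
E·α·ΔT = 222.0 MPa ⇒ ΔT = 222.0 / (211.0×10³ × 12.1×10⁻⁶) = 86.72 K.
T = 28.7 + 86.72 = 115.4 °C.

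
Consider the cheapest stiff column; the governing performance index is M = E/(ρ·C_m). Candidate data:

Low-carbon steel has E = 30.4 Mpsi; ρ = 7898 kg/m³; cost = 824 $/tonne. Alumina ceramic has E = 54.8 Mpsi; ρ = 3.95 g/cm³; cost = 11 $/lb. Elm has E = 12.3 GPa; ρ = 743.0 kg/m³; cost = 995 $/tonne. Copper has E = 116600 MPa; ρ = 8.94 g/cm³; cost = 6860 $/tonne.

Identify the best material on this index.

low-carbon steel

Convert each candidate to consistent units, then evaluate M:
  low-carbon steel: E = 209.6 GPa, ρ = 7898 kg/m³, cost = 0.8240 $/kg
  alumina ceramic: E = 377.8 GPa, ρ = 3950 kg/m³, cost = 24.25 $/kg
  elm: E = 12.30 GPa, ρ = 743.0 kg/m³, cost = 0.9950 $/kg
  copper: E = 116.6 GPa, ρ = 8940 kg/m³, cost = 6.860 $/kg
  low-carbon steel: M = 32.2 MN·m per $
  elm: M = 16.6 MN·m per $
  alumina ceramic: M = 3.94 MN·m per $
  copper: M = 1.90 MN·m per $
Low-carbon steel has the largest M.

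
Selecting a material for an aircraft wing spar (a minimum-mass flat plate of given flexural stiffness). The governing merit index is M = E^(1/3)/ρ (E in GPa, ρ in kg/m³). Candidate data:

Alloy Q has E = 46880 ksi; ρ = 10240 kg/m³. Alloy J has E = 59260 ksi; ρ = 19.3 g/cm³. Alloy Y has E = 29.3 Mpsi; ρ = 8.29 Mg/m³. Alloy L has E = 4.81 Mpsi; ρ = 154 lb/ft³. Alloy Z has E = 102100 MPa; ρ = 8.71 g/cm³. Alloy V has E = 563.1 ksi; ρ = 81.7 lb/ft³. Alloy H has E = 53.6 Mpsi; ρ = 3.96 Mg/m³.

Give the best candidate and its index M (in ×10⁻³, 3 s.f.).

Normalizing units and computing the index:
  alloy Q: E = 323.2 GPa, ρ = 10240 kg/m³
  alloy J: E = 408.6 GPa, ρ = 19300 kg/m³
  alloy Y: E = 202.0 GPa, ρ = 8290 kg/m³
  alloy L: E = 33.16 GPa, ρ = 2467 kg/m³
  alloy Z: E = 102.1 GPa, ρ = 8710 kg/m³
  alloy V: E = 3.882 GPa, ρ = 1309 kg/m³
  alloy H: E = 369.6 GPa, ρ = 3960 kg/m³
  alloy H: M = 1.81×10⁻³
  alloy L: M = 1.30×10⁻³
  alloy V: M = 1.20×10⁻³
  alloy Y: M = 0.708×10⁻³
  alloy Q: M = 0.670×10⁻³
  alloy Z: M = 0.537×10⁻³
  alloy J: M = 0.384×10⁻³
The maximum is for alloy H.

alloy H, M = 1.81×10⁻³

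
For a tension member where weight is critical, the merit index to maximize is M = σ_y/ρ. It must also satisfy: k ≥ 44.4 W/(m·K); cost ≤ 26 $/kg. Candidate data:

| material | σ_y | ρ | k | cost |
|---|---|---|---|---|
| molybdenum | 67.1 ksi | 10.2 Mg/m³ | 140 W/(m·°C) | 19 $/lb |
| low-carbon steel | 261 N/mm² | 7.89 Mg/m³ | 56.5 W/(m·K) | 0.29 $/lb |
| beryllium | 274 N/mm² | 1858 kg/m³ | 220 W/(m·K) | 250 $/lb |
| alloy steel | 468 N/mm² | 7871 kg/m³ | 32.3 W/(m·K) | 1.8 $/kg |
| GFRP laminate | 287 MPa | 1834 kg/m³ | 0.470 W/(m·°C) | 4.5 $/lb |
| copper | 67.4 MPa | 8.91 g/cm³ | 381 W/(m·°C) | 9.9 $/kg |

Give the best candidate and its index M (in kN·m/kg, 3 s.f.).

Screen on constraints: k ≥ 44.4 W/(m·K); cost ≤ 26 $/kg. Survivors: low-carbon steel, copper.
Convert each candidate to consistent units, then evaluate M:
  low-carbon steel: σ_y = 261.0 MPa, ρ = 7890 kg/m³
  copper: σ_y = 67.40 MPa, ρ = 8910 kg/m³
  low-carbon steel: M = 33.1 kN·m/kg
  copper: M = 7.56 kN·m/kg
The maximum is for low-carbon steel.

low-carbon steel, M = 33.1 kN·m/kg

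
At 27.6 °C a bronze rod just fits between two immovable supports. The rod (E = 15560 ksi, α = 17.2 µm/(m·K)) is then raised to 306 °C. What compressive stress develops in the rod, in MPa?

514 MPa

E = 15560 ksi = 107.3 GPa.
ΔT = 278.4 K. Constrained thermal stress σ = E·α·ΔT = 107.3×10³ MPa × 17.2×10⁻⁶ × 278.4 = 514 MPa (compressive).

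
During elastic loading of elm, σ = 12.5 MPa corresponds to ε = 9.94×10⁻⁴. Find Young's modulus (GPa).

E = σ/ε = 12.5 MPa / 9.94×10⁻⁴ = 12580 MPa = 12.6 GPa.

12.6 GPa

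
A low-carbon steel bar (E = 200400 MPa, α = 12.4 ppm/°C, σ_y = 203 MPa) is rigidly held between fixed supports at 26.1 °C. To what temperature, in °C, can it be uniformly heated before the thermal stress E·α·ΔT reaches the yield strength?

108 °C

E = 200400 MPa = 200.4 GPa.
E·α·ΔT = 203.0 MPa ⇒ ΔT = 203.0 / (200.4×10³ × 12.4×10⁻⁶) = 81.69 K.
T = 26.1 + 81.69 = 107.8 °C.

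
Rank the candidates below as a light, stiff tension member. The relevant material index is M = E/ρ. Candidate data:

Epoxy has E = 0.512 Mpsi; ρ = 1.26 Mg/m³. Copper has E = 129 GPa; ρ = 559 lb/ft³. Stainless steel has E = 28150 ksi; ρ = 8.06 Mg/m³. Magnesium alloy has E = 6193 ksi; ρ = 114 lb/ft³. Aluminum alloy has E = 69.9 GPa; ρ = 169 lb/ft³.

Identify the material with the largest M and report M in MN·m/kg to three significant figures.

aluminum alloy, M = 25.8 MN·m/kg

Normalizing units and computing the index:
  epoxy: E = 3.530 GPa, ρ = 1260 kg/m³
  copper: E = 129.0 GPa, ρ = 8954 kg/m³
  stainless steel: E = 194.1 GPa, ρ = 8060 kg/m³
  magnesium alloy: E = 42.70 GPa, ρ = 1826 kg/m³
  aluminum alloy: E = 69.90 GPa, ρ = 2707 kg/m³
  aluminum alloy: M = 25.8 MN·m/kg
  stainless steel: M = 24.1 MN·m/kg
  magnesium alloy: M = 23.4 MN·m/kg
  copper: M = 14.4 MN·m/kg
  epoxy: M = 2.80 MN·m/kg
The maximum is for aluminum alloy.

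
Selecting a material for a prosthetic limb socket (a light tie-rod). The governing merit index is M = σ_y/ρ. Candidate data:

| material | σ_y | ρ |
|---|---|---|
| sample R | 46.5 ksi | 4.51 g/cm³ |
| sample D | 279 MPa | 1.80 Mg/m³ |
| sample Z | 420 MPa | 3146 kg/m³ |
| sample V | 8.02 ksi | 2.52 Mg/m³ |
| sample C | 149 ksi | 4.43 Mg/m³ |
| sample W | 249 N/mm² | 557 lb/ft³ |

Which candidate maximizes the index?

sample C

In SI units:
  sample R: σ_y = 320.6 MPa, ρ = 4510 kg/m³
  sample D: σ_y = 279.0 MPa, ρ = 1800 kg/m³
  sample Z: σ_y = 420.0 MPa, ρ = 3146 kg/m³
  sample V: σ_y = 55.30 MPa, ρ = 2520 kg/m³
  sample C: σ_y = 1027 MPa, ρ = 4430 kg/m³
  sample W: σ_y = 249.0 MPa, ρ = 8922 kg/m³
  sample C: M = 232 kN·m/kg
  sample D: M = 155 kN·m/kg
  sample Z: M = 134 kN·m/kg
  sample R: M = 71.1 kN·m/kg
  sample W: M = 27.9 kN·m/kg
  sample V: M = 21.9 kN·m/kg
Sample C has the largest M.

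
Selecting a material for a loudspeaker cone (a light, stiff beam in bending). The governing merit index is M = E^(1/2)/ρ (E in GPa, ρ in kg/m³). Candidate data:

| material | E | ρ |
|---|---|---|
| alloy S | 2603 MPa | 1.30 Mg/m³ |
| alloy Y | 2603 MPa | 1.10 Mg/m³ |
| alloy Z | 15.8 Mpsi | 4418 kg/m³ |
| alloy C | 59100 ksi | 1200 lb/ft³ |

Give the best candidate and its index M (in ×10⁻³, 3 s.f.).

alloy Z, M = 2.36×10⁻³

Normalizing units and computing the index:
  alloy S: E = 2.603 GPa, ρ = 1300 kg/m³
  alloy Y: E = 2.603 GPa, ρ = 1100 kg/m³
  alloy Z: E = 108.9 GPa, ρ = 4418 kg/m³
  alloy C: E = 407.5 GPa, ρ = 19220 kg/m³
  alloy Z: M = 2.36×10⁻³
  alloy Y: M = 1.47×10⁻³
  alloy S: M = 1.24×10⁻³
  alloy C: M = 1.05×10⁻³
Highest index: alloy Z.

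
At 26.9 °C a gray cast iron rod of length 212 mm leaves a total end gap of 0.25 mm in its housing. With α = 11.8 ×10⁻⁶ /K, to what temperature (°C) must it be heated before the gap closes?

α·L₀·ΔT = 0.25 mm ⇒ ΔT = 0.25 / (11.8×10⁻⁶ × 212.0) = 99.94 K.
T = 26.9 + 99.94 = 126.8 °C.

127 °C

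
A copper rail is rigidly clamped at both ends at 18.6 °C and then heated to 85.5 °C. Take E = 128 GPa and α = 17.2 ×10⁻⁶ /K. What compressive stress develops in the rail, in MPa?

147 MPa

ΔT = 66.90 K. Constrained thermal stress σ = E·α·ΔT = 128.0×10³ MPa × 17.2×10⁻⁶ × 66.90 = 147 MPa (compressive).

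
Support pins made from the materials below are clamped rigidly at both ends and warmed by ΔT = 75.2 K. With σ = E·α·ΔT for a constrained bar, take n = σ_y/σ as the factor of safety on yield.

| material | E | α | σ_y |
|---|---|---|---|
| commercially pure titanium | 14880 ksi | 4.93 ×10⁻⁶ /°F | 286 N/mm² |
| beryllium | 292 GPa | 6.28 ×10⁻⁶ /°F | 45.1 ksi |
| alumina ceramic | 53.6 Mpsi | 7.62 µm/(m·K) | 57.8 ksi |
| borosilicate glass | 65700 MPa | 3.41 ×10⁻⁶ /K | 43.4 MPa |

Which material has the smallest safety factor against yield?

beryllium

Per material, after unit conversion:
  commercially pure titanium: E = 102.6, α = 8.87, σ_y = 286.0 → σ = 68.5 MPa, n = 4.18
  beryllium: E = 292.0, α = 11.3, σ_y = 311.0 → σ = 248 MPa, n = 1.25
  alumina ceramic: E = 369.6, α = 7.62, σ_y = 398.5 → σ = 212 MPa, n = 1.88
  borosilicate glass: E = 65.70, α = 3.41, σ_y = 43.40 → σ = 16.8 MPa, n = 2.58
Smallest n: beryllium with n = 1.25.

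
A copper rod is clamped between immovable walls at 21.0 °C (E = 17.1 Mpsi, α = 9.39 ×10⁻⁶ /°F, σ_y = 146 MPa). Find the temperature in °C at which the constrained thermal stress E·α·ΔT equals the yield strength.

94.3 °C

E = 17.1 Mpsi = 117.9 GPa.
α = 9.39×10⁻⁶/°F × 9/5 = 16.9×10⁻⁶/K.
E·α·ΔT = 146.0 MPa ⇒ ΔT = 146.0 / (117.9×10³ × 16.9×10⁻⁶) = 73.27 K.
T = 21.0 + 73.27 = 94.27 °C.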